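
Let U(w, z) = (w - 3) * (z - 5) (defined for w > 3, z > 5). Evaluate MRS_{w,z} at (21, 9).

MRS = 2/9

MU_w = (z−5), MU_z = (w−3).
MRS = (z−5)/(w−3).
At (21, 9): MRS = 2/9.
The indifference curve has slope −2/9 at this bundle.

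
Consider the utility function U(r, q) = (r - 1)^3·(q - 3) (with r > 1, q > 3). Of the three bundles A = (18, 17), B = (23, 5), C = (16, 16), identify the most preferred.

Evaluate utility at each bundle:
U(A) = 68782.
U(B) = 21296.
U(C) = 43875.
Highest utility is A, so A ≻ C ≻ B.

Bundle A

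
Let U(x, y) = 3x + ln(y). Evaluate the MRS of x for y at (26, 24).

MRS = 72

MU_x = 3, MU_y = 1/y.
MRS = 3 ÷ (1/y).
At (26, 24): MRS = 72.
That is, one extra unit of x is worth 72 units of y at the margin.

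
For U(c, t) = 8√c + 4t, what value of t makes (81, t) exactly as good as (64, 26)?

t = 24

U(64, 26) = 168.
Set U(81, t) = 168 and solve.
With c = 81: √81 = 9, so 4t = 168 − 8·9 = 96 and t = 24.
Check: U(81, 24) = 168.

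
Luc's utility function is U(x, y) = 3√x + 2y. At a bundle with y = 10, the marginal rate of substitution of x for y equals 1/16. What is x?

x = 144

MU_x = 3/(2√x), MU_y = 2.
MRS = 3/(2√x) ÷ 2.
MRS depends only on x: 0.75/√x = 1/16 ⇒ √x = 0.75/(1/16) = 12 ⇒ x = 144.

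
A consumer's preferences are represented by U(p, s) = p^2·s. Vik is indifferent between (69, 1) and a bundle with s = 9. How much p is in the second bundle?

p = 23

U(69, 1) = 4761.
Set U(p, 9) = 4761 and solve.
With s = 9: p^2 = 4761/9 = 529; taking the square root, p = 23.
Check: U(23, 9) = 4761.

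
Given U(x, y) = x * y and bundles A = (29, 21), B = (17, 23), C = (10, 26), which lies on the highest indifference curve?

Bundle A

Evaluate utility at each bundle:
U(A) = 609.
U(B) = 391.
U(C) = 260.
Highest utility is A, so A ≻ B ≻ C.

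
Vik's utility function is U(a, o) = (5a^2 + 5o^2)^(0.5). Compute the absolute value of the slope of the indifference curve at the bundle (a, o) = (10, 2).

MRS = 5

For CES with ρ = 2, MRS = (o/a)^(-1).
At (10, 2): MRS = 5.
The indifference curve has slope −5 at this bundle.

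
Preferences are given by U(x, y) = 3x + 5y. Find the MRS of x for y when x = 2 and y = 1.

MU_x = 3, MU_y = 5, so MRS = 3/5 = 0.6 at every bundle.
At (2, 1): MRS = 0.6.
So at (2, 1) the consumer would give up 0.6 units of y for one more unit of x.

MRS = 0.6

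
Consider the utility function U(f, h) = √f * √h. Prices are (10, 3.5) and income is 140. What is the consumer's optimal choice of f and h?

f* = 7, h* = 20

MU_f = 0.5·f^(-0.5)·√h and MU_h = 0.5·√f·h^(-0.5).
MRS = MU_f/MU_h = h/f.
Tangency: set MRS = p_f/p_h = 10/3.5 = 20/7.
So h/f = 20/7, i.e. h = (20/7)·f.
Substitute into the budget 10·f + 3.5·h = 140: 20·f = 140, so f* = 7.
Then h* = (20/7)·7 = 20.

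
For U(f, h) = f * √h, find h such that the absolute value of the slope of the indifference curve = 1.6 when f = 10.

MU_f = √h and MU_h = 0.5·f·h^(-0.5).
MRS = MU_f/MU_h = (2)·h/f.
Substitute f = 10: MRS = h/5. Setting h/5 = 1.6 gives h = 1.6·5 = 8.

h = 8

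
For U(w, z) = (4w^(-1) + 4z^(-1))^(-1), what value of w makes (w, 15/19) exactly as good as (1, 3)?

w = 15

U depends on (w, z) only through S = 4w^(-1) + 4z^(-1), so equal utility means equal S. At (1, 3): S = 16/3.
With z = 15/19: 4·(15/19)^(-1) = 76/15, so 4w^(-1) = 16/3 − 76/15 = 4/15, i.e. w^(-1) = 1/15.
Hence w = 1/(1/15) = 15.
Check: U(15, 15/19) = 0.1875.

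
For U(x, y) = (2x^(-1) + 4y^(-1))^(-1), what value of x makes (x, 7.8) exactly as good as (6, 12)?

x = 13

U depends on (x, y) only through S = 2x^(-1) + 4y^(-1), so equal utility means equal S. At (6, 12): S = 2/3.
With y = 7.8: 4·7.8^(-1) = 20/39, so 2x^(-1) = 2/3 − 20/39 = 2/13, i.e. x^(-1) = 1/13.
Hence x = 1/(1/13) = 13.
Check: U(13, 7.8) = 1.5.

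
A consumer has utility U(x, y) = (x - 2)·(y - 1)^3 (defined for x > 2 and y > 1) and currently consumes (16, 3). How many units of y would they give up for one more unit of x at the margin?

MU_x = (y−1)^3, MU_y = 3·(x−2)·(y−1)^2.
MRS = (1/3)·(y−1)/(x−2).
At (16, 3): MRS = 1/21.
That is, one extra unit of x is worth 1/21 units of y at the margin.

MRS = 1/21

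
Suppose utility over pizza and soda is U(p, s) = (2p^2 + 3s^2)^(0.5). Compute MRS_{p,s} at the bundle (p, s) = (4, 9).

MRS = 8/27

For CES with ρ = 2, MRS = (2/3)·(s/p)^(-1).
At (4, 9): MRS = 8/27.
That is, one extra unit of p is worth 8/27 units of s at the margin.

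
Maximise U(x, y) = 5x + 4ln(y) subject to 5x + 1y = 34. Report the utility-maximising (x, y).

x* = 6, y* = 4

MU_x = 5, MU_y = 4/y.
MRS = 5 ÷ (4/y).
Tangency: set MRS = p_x/p_y = 5/1 = 5.
MRS depends only on y: 1.25·y = 5 ⇒ y* = 5/1.25 = 4.
From the budget, 5·x = 34 − 1·4 = 30, so x* = 6.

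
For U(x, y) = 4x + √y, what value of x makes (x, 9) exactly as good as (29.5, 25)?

U(29.5, 25) = 123.
Set U(x, 9) = 123 and solve.
With y = 9: √9 = 3, so 4x = 123 − 3 = 120 and x = 30.
Check: U(30, 9) = 123.

x = 30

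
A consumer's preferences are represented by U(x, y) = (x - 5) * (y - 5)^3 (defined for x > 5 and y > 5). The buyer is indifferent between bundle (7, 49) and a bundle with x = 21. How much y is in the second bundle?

U(7, 49) = 170368.
Set U(21, y) = 170368 and solve.
With x = 21: (21 − 5) = 16, so (y − 5)^3 = 170368/16 = 10648.
Taking the cube root (with y > 5): y − 5 = 22, so y = 27.
Check: U(21, 27) = 170368.

y = 27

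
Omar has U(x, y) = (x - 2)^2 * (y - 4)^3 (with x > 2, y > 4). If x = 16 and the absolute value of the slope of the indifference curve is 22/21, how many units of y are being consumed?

y = 26

MU_x = 2·(x−2)·(y−4)^3, MU_y = 3·(x−2)^2·(y−4)^2.
MRS = (2/3)·(y−4)/(x−2).
Substitute x = 16: MRS = (y − 4)/21. Setting this equal to 22/21 gives y − 4 = (22/21)·21 = 22, so y = 26.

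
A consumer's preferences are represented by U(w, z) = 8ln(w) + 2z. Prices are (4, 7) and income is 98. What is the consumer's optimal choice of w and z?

MU_w = 8/w, MU_z = 2.
MRS = 8/w ÷ 2.
Tangency: set MRS = p_w/p_z = 4/7.
MRS depends only on w: 4/w = 4/7 ⇒ w* = 4/(4/7) = 7.
From the budget, 7·z = 98 − 4·7 = 70, so z* = 10.

w* = 7, z* = 10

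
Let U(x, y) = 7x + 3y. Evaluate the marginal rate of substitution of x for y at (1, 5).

MU_x = 7, MU_y = 3, so MRS = 7/3 at every bundle.
At (1, 5): MRS = 7/3.
That is, one extra unit of x is worth 7/3 units of y at the margin.

MRS = 7/3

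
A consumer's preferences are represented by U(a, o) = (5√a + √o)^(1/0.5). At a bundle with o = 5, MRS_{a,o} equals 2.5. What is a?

For CES with ρ = 0.5, MRS = (5/1)·√(o/a).
Setting (5/1)·√(5/a) = 2.5 gives √(5/a) = 0.5, so 5/a = 0.25 and a = 20.

a = 20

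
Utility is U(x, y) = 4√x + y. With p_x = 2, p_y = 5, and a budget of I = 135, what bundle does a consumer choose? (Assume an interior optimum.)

x* = 25, y* = 17

MU_x = 4/(2√x), MU_y = 1.
MRS = 4/(2√x) ÷ 1.
Tangency: set MRS = p_x/p_y = 2/5 = 0.4.
MRS depends only on x: 2/√x = 0.4 ⇒ √x = 2/0.4 = 5 ⇒ x* = 25.
From the budget, 5·y = 135 − 2·25 = 85, so y* = 17.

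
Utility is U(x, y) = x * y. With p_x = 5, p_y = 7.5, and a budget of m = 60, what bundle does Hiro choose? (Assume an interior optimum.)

MU_x = y and MU_y = x.
MRS = MU_x/MU_y = y/x.
Tangency: set MRS = p_x/p_y = 5/7.5 = 2/3.
So y/x = 2/3, i.e. y = (2/3)·x.
Substitute into the budget 5·x + 7.5·y = 60: 10·x = 60, so x* = 6.
Then y* = (2/3)·6 = 4.

x* = 6, y* = 4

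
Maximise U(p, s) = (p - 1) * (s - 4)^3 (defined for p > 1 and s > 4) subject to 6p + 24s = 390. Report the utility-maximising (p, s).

MU_p = (s−4)^3, MU_s = 3·(p−1)·(s−4)^2.
MRS = (1/3)·(s−4)/(p−1).
Tangency: set MRS = p_p/p_s = 6/24 = 0.25.
So (1/3)·(s − 4)/(p − 1) = 0.25, i.e. (s − 4) = 0.75·(p − 1).
Rewrite the budget in excess-of-subsistence terms: 6·(p − 1) + 24·(s − 4) = 390 − 6·1 − 24·4 = 288.
Substituting, 24·(p − 1) = 288, so p − 1 = 12 and p* = 13.
Then s − 4 = 0.75·12 = 9, so s* = 13.

p* = 13, s* = 13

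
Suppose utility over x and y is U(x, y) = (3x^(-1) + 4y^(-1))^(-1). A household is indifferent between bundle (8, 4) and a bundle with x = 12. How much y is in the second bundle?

U depends on (x, y) only through S = 3x^(-1) + 4y^(-1), so equal utility means equal S. At (8, 4): S = 1.375.
With x = 12: 3·12^(-1) = 0.25, so 4y^(-1) = 1.375 − 0.25 = 1.125, i.e. y^(-1) = 9/32.
Hence y = 1/(9/32) = 32/9.
Check: U(12, 32/9) = 0.7273.

y = 32/9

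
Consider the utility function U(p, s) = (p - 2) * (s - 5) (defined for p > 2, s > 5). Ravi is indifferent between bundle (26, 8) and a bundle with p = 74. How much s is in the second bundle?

U(26, 8) = 72.
Set U(74, s) = 72 and solve.
With p = 74: (74 − 2) = 72, so (s − 5) = 72/72 = 1.
So s = 5 + 1 = 6.
Check: U(74, 6) = 72.

s = 6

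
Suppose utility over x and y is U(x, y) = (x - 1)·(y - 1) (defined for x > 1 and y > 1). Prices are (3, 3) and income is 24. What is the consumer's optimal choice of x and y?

MU_x = (y−1), MU_y = (x−1).
MRS = (y−1)/(x−1).
Tangency: set MRS = p_x/p_y = 3/3 = 1.
So (y − 1)/(x − 1) = 1, i.e. (y − 1) = (x − 1).
Rewrite the budget in excess-of-subsistence terms: 3·(x − 1) + 3·(y − 1) = 24 − 3·1 − 3·1 = 18.
Substituting, 6·(x − 1) = 18, so x − 1 = 3 and x* = 4.
Then y − 1 = 3, so y* = 4.

x* = 4, y* = 4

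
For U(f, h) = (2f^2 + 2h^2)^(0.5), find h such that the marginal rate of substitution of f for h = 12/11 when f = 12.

For CES with ρ = 2, MRS = (h/f)^(-1).
Setting (h/12)^(-1) = 12/11 gives h/12 = 11/12 and h = 11.

h = 11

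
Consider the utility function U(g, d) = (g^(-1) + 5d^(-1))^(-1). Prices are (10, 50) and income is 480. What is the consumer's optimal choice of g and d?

g* = 8, d* = 8

For CES with ρ = -1, MRS = (1/5)·(d/g)^2.
Tangency: set MRS = p_g/p_d = 10/50 = 0.2.
So (d/g)^2 = 1; taking the square root, d/g = 1, i.e. d = g.
Substitute into the budget 10·g + 50·d = 480: 60·g = 480, so g* = 8 and d* = 8.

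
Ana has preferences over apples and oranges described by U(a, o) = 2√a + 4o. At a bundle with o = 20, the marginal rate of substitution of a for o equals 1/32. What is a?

MU_a = 2/(2√a), MU_o = 4.
MRS = 2/(2√a) ÷ 4.
MRS depends only on a: 0.25/√a = 1/32 ⇒ √a = 0.25/(1/32) = 8 ⇒ a = 64.

a = 64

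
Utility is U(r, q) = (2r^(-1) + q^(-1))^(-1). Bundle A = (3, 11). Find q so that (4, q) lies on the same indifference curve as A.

U depends on (r, q) only through S = 2r^(-1) + q^(-1), so equal utility means equal S. At (3, 11): S = 25/33.
With r = 4: 2·4^(-1) = 0.5, so q^(-1) = 25/33 − 0.5 = 17/66.
Hence q = 1/(17/66) = 66/17.
Check: U(4, 66/17) = 1.32.

q = 66/17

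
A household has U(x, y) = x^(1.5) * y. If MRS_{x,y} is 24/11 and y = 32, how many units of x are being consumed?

x = 22

MU_x = 1.5·√x·y and MU_y = x^(1.5).
MRS = MU_x/MU_y = (1.5)·y/x.
Substitute y = 32: MRS = 48/x. Setting 48/x = 24/11 gives x = 48/(24/11) = 22.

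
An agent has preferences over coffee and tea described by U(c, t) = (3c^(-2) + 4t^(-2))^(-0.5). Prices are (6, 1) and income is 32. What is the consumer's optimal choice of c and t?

For CES with ρ = -2, MRS = (3/4)·(t/c)^3.
Tangency: set MRS = p_c/p_t = 6/1 = 6.
So (t/c)^3 = 8; taking the cube root, t/c = 2, i.e. t = 2·c.
Substitute into the budget 6·c + 1·t = 32: 8·c = 32, so c* = 4 and t* = 2·4 = 8.

c* = 4, t* = 8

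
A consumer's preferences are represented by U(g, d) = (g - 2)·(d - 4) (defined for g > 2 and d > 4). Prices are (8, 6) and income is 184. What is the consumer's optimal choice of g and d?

g* = 11, d* = 16

MU_g = (d−4), MU_d = (g−2).
MRS = (d−4)/(g−2).
Tangency: set MRS = p_g/p_d = 8/6 = 4/3.
So (d − 4)/(g − 2) = 4/3, i.e. (d − 4) = (4/3)·(g − 2).
Rewrite the budget in excess-of-subsistence terms: 8·(g − 2) + 6·(d − 4) = 184 − 8·2 − 6·4 = 144.
Substituting, 16·(g − 2) = 144, so g − 2 = 9 and g* = 11.
Then d − 4 = (4/3)·9 = 12, so d* = 16.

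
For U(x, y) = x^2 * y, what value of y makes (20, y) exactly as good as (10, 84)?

y = 21

U(10, 84) = 8400.
Set U(20, y) = 8400 and solve.
With x = 20: 20^2 = 400, so y = 8400/400 = 21.
Check: U(20, 21) = 8400.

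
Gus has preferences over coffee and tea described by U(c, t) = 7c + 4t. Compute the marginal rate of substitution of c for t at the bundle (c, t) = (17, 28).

MU_c = 7, MU_t = 4, so MRS = 7/4 = 1.75 at every bundle.
At (17, 28): MRS = 1.75.
That is, one extra unit of c is worth 1.75 units of t at the margin.

MRS = 1.75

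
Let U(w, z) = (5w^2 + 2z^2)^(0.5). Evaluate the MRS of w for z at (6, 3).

MRS = 5

For CES with ρ = 2, MRS = (5/2)·(z/w)^(-1).
At (6, 3): MRS = 5.
The indifference curve has slope −5 at this bundle.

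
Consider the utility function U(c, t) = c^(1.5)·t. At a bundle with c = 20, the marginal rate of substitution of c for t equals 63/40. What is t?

MU_c = 1.5·√c·t and MU_t = c^(1.5).
MRS = MU_c/MU_t = (1.5)·t/c.
Substitute c = 20: MRS = t/(40/3). Setting t/(40/3) = 63/40 gives t = (63/40)·(40/3) = 21.

t = 21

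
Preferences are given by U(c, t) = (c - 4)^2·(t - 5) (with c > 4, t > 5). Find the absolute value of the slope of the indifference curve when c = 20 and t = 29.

MU_c = 2·(c−4)·(t−5), MU_t = (c−4)^2.
MRS = (2/1)·(t−5)/(c−4).
At (20, 29): MRS = 3.
That is, one extra unit of c is worth 3 units of t at the margin.

MRS = 3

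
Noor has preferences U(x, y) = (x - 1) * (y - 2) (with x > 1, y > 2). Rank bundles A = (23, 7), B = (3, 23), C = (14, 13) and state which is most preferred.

Evaluate utility at each bundle:
U(A) = 110.
U(B) = 42.
U(C) = 143.
Highest utility is C, so C ≻ A ≻ B.

Bundle C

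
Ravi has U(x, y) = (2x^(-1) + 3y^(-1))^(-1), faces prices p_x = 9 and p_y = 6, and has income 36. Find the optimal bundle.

For CES with ρ = -1, MRS = (2/3)·(y/x)^2.
Tangency: set MRS = p_x/p_y = 9/6 = 1.5.
So (y/x)^2 = 2.25; taking the square root, y/x = 1.5, i.e. y = 1.5·x.
Substitute into the budget 9·x + 6·y = 36: 18·x = 36, so x* = 2 and y* = 1.5·2 = 3.

x* = 2, y* = 3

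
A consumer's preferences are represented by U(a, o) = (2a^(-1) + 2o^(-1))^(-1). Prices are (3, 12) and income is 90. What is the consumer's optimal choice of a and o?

For CES with ρ = -1, MRS = (o/a)^2.
Tangency: set MRS = p_a/p_o = 3/12 = 0.25.
So (o/a)^2 = 0.25; taking the square root, o/a = 0.5, i.e. o = 0.5·a.
Substitute into the budget 3·a + 12·o = 90: 9·a = 90, so a* = 10 and o* = 0.5·10 = 5.

a* = 10, o* = 5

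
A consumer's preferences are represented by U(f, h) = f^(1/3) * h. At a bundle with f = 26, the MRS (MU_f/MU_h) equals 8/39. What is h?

h = 16

MU_f = 1/3·f^(-2/3)·h and MU_h = f^(1/3).
MRS = MU_f/MU_h = (1/3)·h/f.
Substitute f = 26: MRS = h/78. Setting h/78 = 8/39 gives h = (8/39)·78 = 16.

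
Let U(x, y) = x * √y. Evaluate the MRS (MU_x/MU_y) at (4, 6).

MRS = 3

MU_x = √y and MU_y = 0.5·x·y^(-0.5).
MRS = MU_x/MU_y = (2)·y/x.
At (4, 6): MRS = 3.
The indifference curve has slope −3 at this bundle.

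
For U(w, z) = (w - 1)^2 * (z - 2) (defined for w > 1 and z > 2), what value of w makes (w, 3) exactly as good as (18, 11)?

w = 52

U(18, 11) = 2601.
Set U(w, 3) = 2601 and solve.
With z = 3: (3 − 2) = 1, so (w − 1)^2 = 2601/1 = 2601.
Taking the square root (with w > 1): w − 1 = 51, so w = 52.
Check: U(52, 3) = 2601.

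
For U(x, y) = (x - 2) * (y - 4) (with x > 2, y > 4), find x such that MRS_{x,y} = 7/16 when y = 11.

x = 18

MU_x = (y−4), MU_y = (x−2).
MRS = (y−4)/(x−2).
Substitute y = 11: MRS = 7/(x − 2). Setting this equal to 7/16 gives x − 2 = 7/(7/16) = 16, so x = 18.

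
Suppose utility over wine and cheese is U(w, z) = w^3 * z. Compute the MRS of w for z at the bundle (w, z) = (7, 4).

MU_w = 3·w^2·z and MU_z = w^3.
MRS = MU_w/MU_z = (3/1)·z/w.
At (7, 4): MRS = 12/7.
So at (7, 4) the consumer would give up 12/7 units of z for one more unit of w.

MRS = 12/7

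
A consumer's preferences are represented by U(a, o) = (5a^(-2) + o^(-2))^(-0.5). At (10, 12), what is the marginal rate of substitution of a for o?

MRS = 216/25

For CES with ρ = -2, MRS = (5/1)·(o/a)^3.
At (10, 12): MRS = 216/25.
The indifference curve has slope −216/25 at this bundle.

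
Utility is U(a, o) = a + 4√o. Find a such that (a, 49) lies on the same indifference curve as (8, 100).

U(8, 100) = 48.
Set U(a, 49) = 48 and solve.
With o = 49: √49 = 7, so a = 48 − 4·7 = 20.
Check: U(20, 49) = 48.

a = 20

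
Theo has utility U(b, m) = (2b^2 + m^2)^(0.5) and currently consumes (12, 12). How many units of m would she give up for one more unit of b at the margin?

For CES with ρ = 2, MRS = (2/1)·(m/b)^(-1).
At (12, 12): MRS = 2.
The indifference curve has slope −2 at this bundle.

MRS = 2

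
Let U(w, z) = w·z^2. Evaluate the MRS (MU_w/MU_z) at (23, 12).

MRS = 6/23

MU_w = z^2 and MU_z = 2·w·z.
MRS = MU_w/MU_z = (1/2)·z/w.
At (23, 12): MRS = 6/23.
So at (23, 12) the consumer would give up 6/23 units of z for one more unit of w.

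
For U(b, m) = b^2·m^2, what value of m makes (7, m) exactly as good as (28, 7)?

m = 28

U(28, 7) = 38416.
Set U(7, m) = 38416 and solve.
With b = 7: 7^2 = 49, so m^2 = 38416/49 = 784; taking the square root, m = 28.
Check: U(7, 28) = 38416.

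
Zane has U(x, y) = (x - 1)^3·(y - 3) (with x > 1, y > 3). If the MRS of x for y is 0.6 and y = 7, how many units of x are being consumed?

MU_x = 3·(x−1)^2·(y−3), MU_y = (x−1)^3.
MRS = (3/1)·(y−3)/(x−1).
Substitute y = 7: MRS = 12/(x − 1). Setting this equal to 0.6 gives x − 1 = 12/0.6 = 20, so x = 21.

x = 21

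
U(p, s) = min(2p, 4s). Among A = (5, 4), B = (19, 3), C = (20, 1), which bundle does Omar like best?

Evaluate utility at each bundle:
U(A) = 10.
U(B) = 12.
U(C) = 4.
Highest utility is B, so B ≻ A ≻ C.

Bundle B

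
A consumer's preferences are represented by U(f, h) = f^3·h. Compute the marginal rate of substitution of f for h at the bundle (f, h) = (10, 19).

MRS = 5.7

MU_f = 3·f^2·h and MU_h = f^3.
MRS = MU_f/MU_h = (3/1)·h/f.
At (10, 19): MRS = 5.7.
That is, one extra unit of f is worth 5.7 units of h at the margin.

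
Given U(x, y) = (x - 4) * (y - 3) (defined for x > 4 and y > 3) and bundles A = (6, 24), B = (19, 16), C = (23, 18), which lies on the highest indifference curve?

Evaluate utility at each bundle:
U(A) = 42.
U(B) = 195.
U(C) = 285.
Highest utility is C, so C ≻ B ≻ A.

Bundle C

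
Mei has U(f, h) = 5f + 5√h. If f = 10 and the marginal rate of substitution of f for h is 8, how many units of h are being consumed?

MU_f = 5, MU_h = 5/(2√h).
MRS = 5 ÷ (5/(2√h)).
MRS depends only on h: 2·√h = 8 ⇒ √h = 8/2 = 4 ⇒ h = 16.

h = 16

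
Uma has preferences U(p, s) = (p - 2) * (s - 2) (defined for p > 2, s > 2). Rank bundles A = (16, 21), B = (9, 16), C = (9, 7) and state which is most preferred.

Bundle A

Evaluate utility at each bundle:
U(A) = 266.
U(B) = 98.
U(C) = 35.
Highest utility is A, so A ≻ B ≻ C.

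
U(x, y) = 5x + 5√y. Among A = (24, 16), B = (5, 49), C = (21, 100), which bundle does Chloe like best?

Bundle C

Evaluate utility at each bundle:
U(A) = 140.000.
U(B) = 60.000.
U(C) = 155.000.
Highest utility is C, so C ≻ A ≻ B.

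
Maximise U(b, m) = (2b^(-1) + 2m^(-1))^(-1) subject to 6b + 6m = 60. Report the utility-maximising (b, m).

For CES with ρ = -1, MRS = (m/b)^2.
Tangency: set MRS = p_b/p_m = 6/6 = 1.
So (m/b)^2 = 1; taking the square root, m/b = 1, i.e. m = b.
Substitute into the budget 6·b + 6·m = 60: 12·b = 60, so b* = 5 and m* = 5.

b* = 5, m* = 5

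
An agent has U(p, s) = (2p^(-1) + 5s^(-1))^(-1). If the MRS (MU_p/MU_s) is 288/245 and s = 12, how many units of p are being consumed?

For CES with ρ = -1, MRS = (2/5)·(s/p)^2.
Setting (2/5)·(12/p)^2 = 288/245 gives (12/p)^2 = 144/49, so 12/p = 12/7 and p = 7.

p = 7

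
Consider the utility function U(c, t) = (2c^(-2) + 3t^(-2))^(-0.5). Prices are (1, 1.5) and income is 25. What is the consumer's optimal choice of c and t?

For CES with ρ = -2, MRS = (2/3)·(t/c)^3.
Tangency: set MRS = p_c/p_t = 1/1.5 = 2/3.
So (t/c)^3 = 1; taking the cube root, t/c = 1, i.e. t = c.
Substitute into the budget 1·c + 1.5·t = 25: 2.5·c = 25, so c* = 10 and t* = 10.

c* = 10, t* = 10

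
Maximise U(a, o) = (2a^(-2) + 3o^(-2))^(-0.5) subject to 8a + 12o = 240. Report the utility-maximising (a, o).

For CES with ρ = -2, MRS = (2/3)·(o/a)^3.
Tangency: set MRS = p_a/p_o = 8/12 = 2/3.
So (o/a)^3 = 1; taking the cube root, o/a = 1, i.e. o = a.
Substitute into the budget 8·a + 12·o = 240: 20·a = 240, so a* = 12 and o* = 12.

a* = 12, o* = 12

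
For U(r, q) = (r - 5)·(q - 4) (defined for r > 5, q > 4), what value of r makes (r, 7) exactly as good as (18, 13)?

r = 44

U(18, 13) = 117.
Set U(r, 7) = 117 and solve.
With q = 7: (7 − 4) = 3, so (r − 5) = 117/3 = 39.
So r = 5 + 39 = 44.
Check: U(44, 7) = 117.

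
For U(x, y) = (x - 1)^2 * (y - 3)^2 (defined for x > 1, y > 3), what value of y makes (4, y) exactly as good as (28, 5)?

U(28, 5) = 2916.
Set U(4, y) = 2916 and solve.
With x = 4: (4 − 1)^2 = 9, so (y − 3)^2 = 2916/9 = 324.
Taking the square root (with y > 3): y − 3 = 18, so y = 21.
Check: U(4, 21) = 2916.

y = 21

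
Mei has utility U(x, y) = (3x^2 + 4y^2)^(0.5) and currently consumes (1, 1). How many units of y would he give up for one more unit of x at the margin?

MRS = 0.75

For CES with ρ = 2, MRS = (3/4)·(y/x)^(-1).
At (1, 1): MRS = 0.75.
The indifference curve has slope −0.75 at this bundle.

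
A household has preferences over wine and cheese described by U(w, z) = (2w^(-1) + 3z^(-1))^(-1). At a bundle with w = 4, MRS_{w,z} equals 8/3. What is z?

z = 8

For CES with ρ = -1, MRS = (2/3)·(z/w)^2.
Setting (2/3)·(z/4)^2 = 8/3 gives (z/4)^2 = 4, so z/4 = 2 and z = 8.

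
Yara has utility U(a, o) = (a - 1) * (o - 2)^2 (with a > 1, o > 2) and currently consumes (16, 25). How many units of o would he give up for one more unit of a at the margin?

MRS = 23/30

MU_a = (o−2)^2, MU_o = 2·(a−1)·(o−2).
MRS = (1/2)·(o−2)/(a−1).
At (16, 25): MRS = 23/30.
That is, one extra unit of a is worth 23/30 units of o at the margin.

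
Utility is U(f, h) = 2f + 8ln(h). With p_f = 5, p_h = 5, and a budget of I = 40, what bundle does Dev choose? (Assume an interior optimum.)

f* = 4, h* = 4

MU_f = 2, MU_h = 8/h.
MRS = 2 ÷ (8/h).
Tangency: set MRS = p_f/p_h = 5/5 = 1.
MRS depends only on h: 0.25·h = 1 ⇒ h* = 1/0.25 = 4.
From the budget, 5·f = 40 − 5·4 = 20, so f* = 4.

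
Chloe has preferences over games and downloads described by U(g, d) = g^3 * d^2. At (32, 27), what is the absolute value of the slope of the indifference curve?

MRS = 81/64

MU_g = 3·g^2·d^2 and MU_d = 2·g^3·d.
MRS = MU_g/MU_d = (3/2)·d/g.
At (32, 27): MRS = 81/64.
The indifference curve has slope −81/64 at this bundle.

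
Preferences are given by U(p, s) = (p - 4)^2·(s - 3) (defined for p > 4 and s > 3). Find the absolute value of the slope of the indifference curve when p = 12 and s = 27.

MU_p = 2·(p−4)·(s−3), MU_s = (p−4)^2.
MRS = (2/1)·(s−3)/(p−4).
At (12, 27): MRS = 6.
That is, one extra unit of p is worth 6 units of s at the margin.

MRS = 6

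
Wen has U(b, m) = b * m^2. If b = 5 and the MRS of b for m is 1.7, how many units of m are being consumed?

MU_b = m^2 and MU_m = 2·b·m.
MRS = MU_b/MU_m = (1/2)·m/b.
Substitute b = 5: MRS = m/10. Setting m/10 = 1.7 gives m = 1.7·10 = 17.

m = 17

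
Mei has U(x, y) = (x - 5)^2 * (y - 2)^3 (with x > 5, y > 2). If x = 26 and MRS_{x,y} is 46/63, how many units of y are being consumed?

MU_x = 2·(x−5)·(y−2)^3, MU_y = 3·(x−5)^2·(y−2)^2.
MRS = (2/3)·(y−2)/(x−5).
Substitute x = 26: MRS = (y − 2)/31.5. Setting this equal to 46/63 gives y − 2 = (46/63)·31.5 = 23, so y = 25.

y = 25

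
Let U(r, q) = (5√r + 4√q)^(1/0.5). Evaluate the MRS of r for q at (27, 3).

For CES with ρ = 0.5, MRS = (5/4)·√(q/r).
At (27, 3): MRS = 5/12.
That is, one extra unit of r is worth 5/12 units of q at the margin.

MRS = 5/12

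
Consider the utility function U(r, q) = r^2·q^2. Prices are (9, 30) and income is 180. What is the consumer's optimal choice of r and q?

MU_r = 2·r·q^2 and MU_q = 2·r^2·q.
MRS = MU_r/MU_q = q/r.
Tangency: set MRS = p_r/p_q = 9/30 = 0.3.
So q/r = 0.3, i.e. q = 0.3·r.
Substitute into the budget 9·r + 30·q = 180: 18·r = 180, so r* = 10.
Then q* = 0.3·10 = 3.

r* = 10, q* = 3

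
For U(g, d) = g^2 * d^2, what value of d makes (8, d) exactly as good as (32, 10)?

d = 40

U(32, 10) = 102400.
Set U(8, d) = 102400 and solve.
With g = 8: 8^2 = 64, so d^2 = 102400/64 = 1600; taking the square root, d = 40.
Check: U(8, 40) = 102400.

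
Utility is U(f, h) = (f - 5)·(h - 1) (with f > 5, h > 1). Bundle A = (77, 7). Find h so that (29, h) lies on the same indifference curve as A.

h = 19

U(77, 7) = 432.
Set U(29, h) = 432 and solve.
With f = 29: (29 − 5) = 24, so (h − 1) = 432/24 = 18.
So h = 1 + 18 = 19.
Check: U(29, 19) = 432.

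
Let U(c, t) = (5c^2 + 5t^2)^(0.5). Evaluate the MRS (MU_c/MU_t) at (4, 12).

For CES with ρ = 2, MRS = (t/c)^(-1).
At (4, 12): MRS = 1/3.
So at (4, 12) the consumer would give up 1/3 units of t for one more unit of c.

MRS = 1/3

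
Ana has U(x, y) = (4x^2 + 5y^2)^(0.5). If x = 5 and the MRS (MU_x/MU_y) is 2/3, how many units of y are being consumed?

For CES with ρ = 2, MRS = (4/5)·(y/x)^(-1).
Setting (4/5)·(y/5)^(-1) = 2/3 gives (y/5)^(-1) = 5/6, so y/5 = 1.2 and y = 6.

y = 6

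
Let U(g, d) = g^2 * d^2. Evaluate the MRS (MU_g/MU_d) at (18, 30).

MRS = 5/3

MU_g = 2·g·d^2 and MU_d = 2·g^2·d.
MRS = MU_g/MU_d = d/g.
At (18, 30): MRS = 5/3.
That is, one extra unit of g is worth 5/3 units of d at the margin.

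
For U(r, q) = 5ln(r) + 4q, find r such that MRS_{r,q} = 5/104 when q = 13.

r = 26

MU_r = 5/r, MU_q = 4.
MRS = 5/r ÷ 4.
MRS depends only on r: 1.25/r = 5/104 ⇒ r = 1.25/(5/104) = 26.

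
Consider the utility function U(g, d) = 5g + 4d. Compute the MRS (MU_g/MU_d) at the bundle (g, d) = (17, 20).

MRS = 1.25

MU_g = 5, MU_d = 4, so MRS = 5/4 = 1.25 at every bundle.
At (17, 20): MRS = 1.25.
The indifference curve has slope −1.25 at this bundle.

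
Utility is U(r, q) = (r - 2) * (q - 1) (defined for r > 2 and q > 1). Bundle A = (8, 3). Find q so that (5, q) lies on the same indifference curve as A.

U(8, 3) = 12.
Set U(5, q) = 12 and solve.
With r = 5: (5 − 2) = 3, so (q − 1) = 12/3 = 4.
So q = 1 + 4 = 5.
Check: U(5, 5) = 12.

q = 5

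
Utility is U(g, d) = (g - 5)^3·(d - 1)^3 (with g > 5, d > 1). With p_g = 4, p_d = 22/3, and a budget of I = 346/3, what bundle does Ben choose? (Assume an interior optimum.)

MU_g = 3·(g−5)^2·(d−1)^3, MU_d = 3·(g−5)^3·(d−1)^2.
MRS = (d−1)/(g−5).
Tangency: set MRS = p_g/p_d = 4/(22/3) = 6/11.
So (d − 1)/(g − 5) = 6/11, i.e. (d − 1) = (6/11)·(g − 5).
Rewrite the budget in excess-of-subsistence terms: 4·(g − 5) + (22/3)·(d − 1) = 346/3 − 4·5 − (22/3)·1 = 88.
Substituting, 8·(g − 5) = 88, so g − 5 = 11 and g* = 16.
Then d − 1 = (6/11)·11 = 6, so d* = 7.

g* = 16, d* = 7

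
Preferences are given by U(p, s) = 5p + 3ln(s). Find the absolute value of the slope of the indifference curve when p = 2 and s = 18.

MRS = 30

MU_p = 5, MU_s = 3/s.
MRS = 5 ÷ (3/s).
At (2, 18): MRS = 30.
The indifference curve has slope −30 at this bundle.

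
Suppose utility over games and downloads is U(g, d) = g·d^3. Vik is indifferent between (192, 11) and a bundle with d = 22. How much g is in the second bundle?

g = 24

U(192, 11) = 255552.
Set U(g, 22) = 255552 and solve.
With d = 22: 22^3 = 10648, so g = 255552/10648 = 24.
Check: U(24, 22) = 255552.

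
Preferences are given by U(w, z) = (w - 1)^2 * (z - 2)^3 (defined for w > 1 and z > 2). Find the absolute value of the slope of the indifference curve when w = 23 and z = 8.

MRS = 2/11

MU_w = 2·(w−1)·(z−2)^3, MU_z = 3·(w−1)^2·(z−2)^2.
MRS = (2/3)·(z−2)/(w−1).
At (23, 8): MRS = 2/11.
The indifference curve has slope −2/11 at this bundle.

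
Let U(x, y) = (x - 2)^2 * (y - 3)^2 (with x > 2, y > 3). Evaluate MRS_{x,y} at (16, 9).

MU_x = 2·(x−2)·(y−3)^2, MU_y = 2·(x−2)^2·(y−3).
MRS = (y−3)/(x−2).
At (16, 9): MRS = 3/7.
That is, one extra unit of x is worth 3/7 units of y at the margin.

MRS = 3/7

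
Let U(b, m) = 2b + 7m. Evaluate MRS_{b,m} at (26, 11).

MU_b = 2, MU_m = 7, so MRS = 2/7 at every bundle.
At (26, 11): MRS = 2/7.
So at (26, 11) the consumer would give up 2/7 units of m for one more unit of b.

MRS = 2/7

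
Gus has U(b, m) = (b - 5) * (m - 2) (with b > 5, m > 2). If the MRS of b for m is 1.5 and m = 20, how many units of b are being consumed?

MU_b = (m−2), MU_m = (b−5).
MRS = (m−2)/(b−5).
Substitute m = 20: MRS = 18/(b − 5). Setting this equal to 1.5 gives b − 5 = 18/1.5 = 12, so b = 17.

b = 17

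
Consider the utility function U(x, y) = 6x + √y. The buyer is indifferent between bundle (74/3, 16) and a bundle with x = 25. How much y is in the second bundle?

U(74/3, 16) = 152.
Set U(25, y) = 152 and solve.
With x = 25: √y = 152 − 6·25 = 2, so √y = 2 and y = 4.
Check: U(25, 4) = 152.

y = 4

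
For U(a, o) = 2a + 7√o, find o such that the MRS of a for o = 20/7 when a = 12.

o = 25

MU_a = 2, MU_o = 7/(2√o).
MRS = 2 ÷ (7/(2√o)).
MRS depends only on o: (4/7)·√o = 20/7 ⇒ √o = (20/7)/(4/7) = 5 ⇒ o = 25.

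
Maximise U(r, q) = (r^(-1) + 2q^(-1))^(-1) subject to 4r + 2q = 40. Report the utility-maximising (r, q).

r* = 5, q* = 10

For CES with ρ = -1, MRS = (1/2)·(q/r)^2.
Tangency: set MRS = p_r/p_q = 4/2 = 2.
So (q/r)^2 = 4; taking the square root, q/r = 2, i.e. q = 2·r.
Substitute into the budget 4·r + 2·q = 40: 8·r = 40, so r* = 5 and q* = 2·5 = 10.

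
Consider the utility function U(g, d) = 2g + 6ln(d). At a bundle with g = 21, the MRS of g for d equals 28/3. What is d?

MU_g = 2, MU_d = 6/d.
MRS = 2 ÷ (6/d).
MRS depends only on d: (1/3)·d = 28/3 ⇒ d = (28/3)/(1/3) = 28.

d = 28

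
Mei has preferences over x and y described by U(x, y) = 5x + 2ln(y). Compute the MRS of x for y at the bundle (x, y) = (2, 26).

MRS = 65

MU_x = 5, MU_y = 2/y.
MRS = 5 ÷ (2/y).
At (2, 26): MRS = 65.
The indifference curve has slope −65 at this bundle.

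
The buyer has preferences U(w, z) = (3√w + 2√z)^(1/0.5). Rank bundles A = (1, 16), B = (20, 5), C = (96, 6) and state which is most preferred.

Evaluate utility at each bundle:
U(A) = 121.000.
U(B) = 320.000.
U(C) = 1176.000.
Highest utility is C, so C ≻ B ≻ A.

Bundle C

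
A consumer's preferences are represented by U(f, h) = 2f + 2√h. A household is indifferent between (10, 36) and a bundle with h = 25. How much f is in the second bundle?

f = 11

U(10, 36) = 32.
Set U(f, 25) = 32 and solve.
With h = 25: √25 = 5, so 2f = 32 − 2·5 = 22 and f = 11.
Check: U(11, 25) = 32.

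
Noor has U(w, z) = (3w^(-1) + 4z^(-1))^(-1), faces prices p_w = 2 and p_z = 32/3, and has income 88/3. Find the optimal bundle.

w* = 4, z* = 2

For CES with ρ = -1, MRS = (3/4)·(z/w)^2.
Tangency: set MRS = p_w/p_z = 2/(32/3) = 3/16.
So (z/w)^2 = 0.25; taking the square root, z/w = 0.5, i.e. z = 0.5·w.
Substitute into the budget 2·w + (32/3)·z = 88/3: (22/3)·w = 88/3, so w* = 4 and z* = 0.5·4 = 2.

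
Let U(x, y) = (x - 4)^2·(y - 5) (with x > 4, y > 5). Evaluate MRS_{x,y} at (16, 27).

MU_x = 2·(x−4)·(y−5), MU_y = (x−4)^2.
MRS = (2/1)·(y−5)/(x−4).
At (16, 27): MRS = 11/3.
The indifference curve has slope −11/3 at this bundle.

MRS = 11/3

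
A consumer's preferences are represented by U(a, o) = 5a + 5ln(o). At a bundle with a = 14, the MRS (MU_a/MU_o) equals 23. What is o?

MU_a = 5, MU_o = 5/o.
MRS = 5 ÷ (5/o).
MRS depends only on o: o = 23 ⇒ o = 23.

o = 23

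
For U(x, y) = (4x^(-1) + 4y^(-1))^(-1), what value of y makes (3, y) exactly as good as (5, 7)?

U depends on (x, y) only through S = 4x^(-1) + 4y^(-1), so equal utility means equal S. At (5, 7): S = 48/35.
With x = 3: 4·3^(-1) = 4/3, so 4y^(-1) = 48/35 − 4/3 = 4/105, i.e. y^(-1) = 1/105.
Hence y = 1/(1/105) = 105.
Check: U(3, 105) = 0.7292.

y = 105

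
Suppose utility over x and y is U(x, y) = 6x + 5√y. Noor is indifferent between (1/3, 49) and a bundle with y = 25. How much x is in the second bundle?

x = 2

U(1/3, 49) = 37.
Set U(x, 25) = 37 and solve.
With y = 25: √25 = 5, so 6x = 37 − 5·5 = 12 and x = 2.
Check: U(2, 25) = 37.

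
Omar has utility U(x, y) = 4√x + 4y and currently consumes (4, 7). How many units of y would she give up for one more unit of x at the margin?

MRS = 0.25

MU_x = 4/(2√x), MU_y = 4.
MRS = 4/(2√x) ÷ 4.
At (4, 7): MRS = 0.25.
The indifference curve has slope −0.25 at this bundle.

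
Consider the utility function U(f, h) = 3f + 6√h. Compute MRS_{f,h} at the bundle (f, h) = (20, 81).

MU_f = 3, MU_h = 6/(2√h).
MRS = 3 ÷ (6/(2√h)).
At (20, 81): MRS = 9.
So at (20, 81) the consumer would give up 9 units of h for one more unit of f.

MRS = 9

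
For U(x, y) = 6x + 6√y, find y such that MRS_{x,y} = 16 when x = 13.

MU_x = 6, MU_y = 6/(2√y).
MRS = 6 ÷ (6/(2√y)).
MRS depends only on y: 2·√y = 16 ⇒ √y = 16/2 = 8 ⇒ y = 64.

y = 64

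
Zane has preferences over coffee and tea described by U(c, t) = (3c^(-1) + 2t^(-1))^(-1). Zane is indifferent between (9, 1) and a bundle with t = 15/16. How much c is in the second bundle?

U depends on (c, t) only through S = 3c^(-1) + 2t^(-1), so equal utility means equal S. At (9, 1): S = 7/3.
With t = 15/16: 2·(15/16)^(-1) = 32/15, so 3c^(-1) = 7/3 − 32/15 = 0.2, i.e. c^(-1) = 1/15.
Hence c = 1/(1/15) = 15.
Check: U(15, 15/16) = 0.4286.

c = 15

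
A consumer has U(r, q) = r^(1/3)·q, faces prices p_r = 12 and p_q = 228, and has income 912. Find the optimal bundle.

r* = 19, q* = 3

MU_r = 1/3·r^(-2/3)·q and MU_q = r^(1/3).
MRS = MU_r/MU_q = (1/3)·q/r.
Tangency: set MRS = p_r/p_q = 12/228 = 1/19.
So (1/3)·q/r = 1/19, i.e. q = (3/19)·r.
Substitute into the budget 12·r + 228·q = 912: 48·r = 912, so r* = 19.
Then q* = (3/19)·19 = 3.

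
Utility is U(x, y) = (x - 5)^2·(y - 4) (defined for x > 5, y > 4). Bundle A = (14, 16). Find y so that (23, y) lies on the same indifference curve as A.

y = 7

U(14, 16) = 972.
Set U(23, y) = 972 and solve.
With x = 23: (23 − 5)^2 = 324, so (y − 4) = 972/324 = 3.
So y = 4 + 3 = 7.
Check: U(23, 7) = 972.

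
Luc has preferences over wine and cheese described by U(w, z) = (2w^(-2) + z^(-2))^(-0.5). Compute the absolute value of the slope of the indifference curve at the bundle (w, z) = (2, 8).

MRS = 128

For CES with ρ = -2, MRS = (2/1)·(z/w)^3.
At (2, 8): MRS = 128.
So at (2, 8) the consumer would give up 128 units of z for one more unit of w.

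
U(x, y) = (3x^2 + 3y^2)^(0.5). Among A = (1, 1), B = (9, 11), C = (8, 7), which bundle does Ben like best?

Bundle B

Evaluate utility at each bundle:
U(A) = 2.449.
U(B) = 24.617.
U(C) = 18.412.
Highest utility is B, so B ≻ C ≻ A.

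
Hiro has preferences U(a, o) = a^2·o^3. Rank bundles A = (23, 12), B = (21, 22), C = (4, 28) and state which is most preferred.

Evaluate utility at each bundle:
U(A) = 914112.
U(B) = 4695768.
U(C) = 351232.
Highest utility is B, so B ≻ A ≻ C.

Bundle B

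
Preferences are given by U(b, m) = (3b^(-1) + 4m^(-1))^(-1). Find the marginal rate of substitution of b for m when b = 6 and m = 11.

MRS = 121/48

For CES with ρ = -1, MRS = (3/4)·(m/b)^2.
At (6, 11): MRS = 121/48.
The indifference curve has slope −121/48 at this bundle.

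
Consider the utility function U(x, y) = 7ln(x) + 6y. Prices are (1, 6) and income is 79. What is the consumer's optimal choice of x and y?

MU_x = 7/x, MU_y = 6.
MRS = 7/x ÷ 6.
Tangency: set MRS = p_x/p_y = 1/6.
MRS depends only on x: (7/6)/x = 1/6 ⇒ x* = (7/6)/(1/6) = 7.
From the budget, 6·y = 79 − 1·7 = 72, so y* = 12.

x* = 7, y* = 12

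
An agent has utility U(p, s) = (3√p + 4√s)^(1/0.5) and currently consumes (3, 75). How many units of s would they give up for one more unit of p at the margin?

For CES with ρ = 0.5, MRS = (3/4)·√(s/p).
At (3, 75): MRS = 3.75.
The indifference curve has slope −3.75 at this bundle.

MRS = 3.75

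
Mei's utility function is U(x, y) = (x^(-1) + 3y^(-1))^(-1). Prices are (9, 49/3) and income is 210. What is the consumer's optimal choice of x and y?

x* = 7, y* = 9

For CES with ρ = -1, MRS = (1/3)·(y/x)^2.
Tangency: set MRS = p_x/p_y = 9/(49/3) = 27/49.
So (y/x)^2 = 81/49; taking the square root, y/x = 9/7, i.e. y = (9/7)·x.
Substitute into the budget 9·x + (49/3)·y = 210: 30·x = 210, so x* = 7 and y* = (9/7)·7 = 9.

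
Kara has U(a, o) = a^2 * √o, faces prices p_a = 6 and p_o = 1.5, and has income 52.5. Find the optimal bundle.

MU_a = 2·a·√o and MU_o = 0.5·a^2·o^(-0.5).
MRS = MU_a/MU_o = (4)·o/a.
Tangency: set MRS = p_a/p_o = 6/1.5 = 4.
So (4)·o/a = 4, i.e. o = a.
Substitute into the budget 6·a + 1.5·o = 52.5: 7.5·a = 52.5, so a* = 7.
Then o* = 7.

a* = 7, o* = 7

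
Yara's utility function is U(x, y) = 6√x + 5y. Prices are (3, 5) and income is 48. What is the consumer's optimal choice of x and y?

x* = 1, y* = 9

MU_x = 6/(2√x), MU_y = 5.
MRS = 6/(2√x) ÷ 5.
Tangency: set MRS = p_x/p_y = 3/5 = 0.6.
MRS depends only on x: 0.6/√x = 0.6 ⇒ √x = 0.6/0.6 = 1 ⇒ x* = 1.
From the budget, 5·y = 48 − 3·1 = 45, so y* = 9.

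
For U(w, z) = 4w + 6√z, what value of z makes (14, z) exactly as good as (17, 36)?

U(17, 36) = 104.
Set U(14, z) = 104 and solve.
With w = 14: 6√z = 104 − 4·14 = 48, so √z = 8 and z = 64.
Check: U(14, 64) = 104.

z = 64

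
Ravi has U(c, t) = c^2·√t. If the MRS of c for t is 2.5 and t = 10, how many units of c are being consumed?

MU_c = 2·c·√t and MU_t = 0.5·c^2·t^(-0.5).
MRS = MU_c/MU_t = (4)·t/c.
Substitute t = 10: MRS = 40/c. Setting 40/c = 2.5 gives c = 40/2.5 = 16.

c = 16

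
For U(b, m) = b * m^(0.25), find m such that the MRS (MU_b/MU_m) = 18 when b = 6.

MU_b = m^(0.25) and MU_m = 0.25·b·m^(-0.75).
MRS = MU_b/MU_m = (4)·m/b.
Substitute b = 6: MRS = m/1.5. Setting m/1.5 = 18 gives m = 18·1.5 = 27.

m = 27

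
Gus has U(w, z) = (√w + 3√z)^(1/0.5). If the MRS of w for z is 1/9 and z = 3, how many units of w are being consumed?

w = 27

For CES with ρ = 0.5, MRS = (1/3)·√(z/w).
Setting (1/3)·√(3/w) = 1/9 gives √(3/w) = 1/3, so 3/w = 1/9 and w = 27.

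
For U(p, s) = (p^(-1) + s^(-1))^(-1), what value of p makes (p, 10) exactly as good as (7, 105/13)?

p = 6

U depends on (p, s) only through S = p^(-1) + s^(-1), so equal utility means equal S. At (7, 105/13): S = 4/15.
With s = 10: 10^(-1) = 0.1, so p^(-1) = 4/15 − 0.1 = 1/6.
Hence p = 1/(1/6) = 6.
Check: U(6, 10) = 3.75.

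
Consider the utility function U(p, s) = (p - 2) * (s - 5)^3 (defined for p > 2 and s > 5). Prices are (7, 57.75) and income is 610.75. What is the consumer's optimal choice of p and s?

MU_p = (s−5)^3, MU_s = 3·(p−2)·(s−5)^2.
MRS = (1/3)·(s−5)/(p−2).
Tangency: set MRS = p_p/p_s = 7/57.75 = 4/33.
So (1/3)·(s − 5)/(p − 2) = 4/33, i.e. (s − 5) = (4/11)·(p − 2).
Rewrite the budget in excess-of-subsistence terms: 7·(p − 2) + 57.75·(s − 5) = 610.75 − 7·2 − 57.75·5 = 308.
Substituting, 28·(p − 2) = 308, so p − 2 = 11 and p* = 13.
Then s − 5 = (4/11)·11 = 4, so s* = 9.

p* = 13, s* = 9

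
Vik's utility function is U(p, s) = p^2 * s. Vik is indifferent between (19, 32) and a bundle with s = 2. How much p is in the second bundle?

p = 76

U(19, 32) = 11552.
Set U(p, 2) = 11552 and solve.
With s = 2: p^2 = 11552/2 = 5776; taking the square root, p = 76.
Check: U(76, 2) = 11552.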